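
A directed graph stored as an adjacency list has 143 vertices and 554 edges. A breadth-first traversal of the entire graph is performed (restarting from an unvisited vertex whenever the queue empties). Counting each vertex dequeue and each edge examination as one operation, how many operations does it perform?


A full BFS traversal dequeues each vertex once and examines each edge once.
Vertex visits: 143
Edge visits: 554
V + E = 143 + 554 = 697


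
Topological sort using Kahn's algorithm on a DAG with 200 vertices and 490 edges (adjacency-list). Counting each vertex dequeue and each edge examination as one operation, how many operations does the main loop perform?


Kahn's algorithm:
  1. Compute in-degrees: O(V + E)
  2. Process queue: each vertex dequeued once (O(V))
     each edge examined once (O(E))
Total = V + E = 200 + 490 = 690


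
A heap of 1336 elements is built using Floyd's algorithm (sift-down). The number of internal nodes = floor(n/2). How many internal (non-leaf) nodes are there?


Leaf nodes occupy roughly half the array.
Sift-down is called for each internal node, starting from the last one.
Internal nodes = floor(n/2) = floor(1336/2) = 668


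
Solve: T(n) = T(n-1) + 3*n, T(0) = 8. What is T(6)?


Expanding the recurrence:
T(6) = T(5) + 3*6
       = T(4) + 3*5 + 3*6
       ...
       = T(0) + 3*(1 + 2 + ... + 6)
       = 8 + 3 * 6*7/2
       = 8 + 3 * 21
       = 8 + 63 = 71


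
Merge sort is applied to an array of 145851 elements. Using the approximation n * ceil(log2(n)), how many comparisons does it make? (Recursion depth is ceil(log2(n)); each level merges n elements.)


Merge sort divides the array into halves recursively.
Number of levels = ceil(log2(145851)) = 18
At each level, approximately n = 145851 comparisons are needed for merging.
Total comparisons ~ n * ceil(log2(n)) = 145851 * 18 = 2625318


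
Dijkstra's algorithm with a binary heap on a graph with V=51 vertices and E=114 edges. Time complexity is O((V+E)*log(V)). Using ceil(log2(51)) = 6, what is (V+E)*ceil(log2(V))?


Dijkstra with a binary heap: each vertex is extracted once, each edge may relax once.
Each heap operation costs O(log V).
V + E = 51 + 114 = 165
ceil(log2(51)) = 6 (since 2^5 = 32 < 51 <= 64 = 2^6)
Total heap work = (V+E) * ceil(log2(V)) = 165 * 6 = 990


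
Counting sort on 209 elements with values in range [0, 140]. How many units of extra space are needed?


Output array size: 209 (to store sorted result)
Count array size: 141 (one slot per possible value, range 0 to 140)
Total extra space = 209 + 141 = 350


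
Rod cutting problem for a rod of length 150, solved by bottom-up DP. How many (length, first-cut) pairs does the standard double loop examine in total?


For each subproblem length i = 1..150, the inner loop considers i possible first cuts.
Total = 1 + 2 + ... + 150
= 150*(150+1)/2
= 150*151/2 = 11325


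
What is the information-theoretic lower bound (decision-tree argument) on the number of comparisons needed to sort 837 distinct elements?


A binary decision tree of height h has at most 2^h leaves and needs at least n! of them, so h >= ceil(log2(n!)).
837! is far too large to multiply out, so use Stirling's series:
  ln(n!) ~ n ln n - n + (1/2) ln(2 pi n) + 1/(12n)  (error below 1/(360 n^3), negligible here)
  ln(837) = 6.7298241
  n ln n = 837 * 6.7298241 = 5632.8628
  (1/2) ln(2 pi * 837) = (1/2) ln(5259.0261) = 4.2839
  1/(12*837) = 0.0001
  ln(837!) ~ 5632.8628 - 837 + 4.2839 + 0.0001 = 4800.1468
Convert to base 2: log2(837!) = 4800.1468 / ln 2 = 4800.1468 / 0.69314718 = 6925.1480
ceil(6925.1480) = 6926


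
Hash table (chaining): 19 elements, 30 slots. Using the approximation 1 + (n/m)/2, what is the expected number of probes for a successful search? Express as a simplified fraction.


Computing expected probes:
alpha = 19/30
= 1 + alpha/2
= 1 + 19/(2*30)
= (2*30 + 19) / (2*30)
= 79/60


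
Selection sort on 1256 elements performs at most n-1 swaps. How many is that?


Each of the 1255 passes places one element in its final position.
Pass 1: swap minimum into position 0
Pass 2: swap minimum of remaining into position 1
...
Pass 1255: last two elements, one swap
Maximum swaps = 1256 - 1 = 1255


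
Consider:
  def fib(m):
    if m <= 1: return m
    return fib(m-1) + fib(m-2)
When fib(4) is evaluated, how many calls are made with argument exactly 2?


Let N(m) = number of times fib(m) is called while evaluating fib(4).
N(4) = 1 (the initial call).
N(3) = 1 (only fib(4) calls it).
For 1 <= m <= 2: fib(m) is called by fib(m+1) and fib(m+2), so
  N(m) = N(m+1) + N(m+2).
fib(0) is called only by fib(2), so N(0) = N(2).
Walk down from m=4:
  N(4)=1, N(3)=1, N(2)=2
N(2) = 2


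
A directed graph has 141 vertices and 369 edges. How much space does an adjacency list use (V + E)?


Adjacency list: one list head per vertex + one entry per edge
Vertex heads: 141
Edge entries: 369
Total = 141 + 369 = 510


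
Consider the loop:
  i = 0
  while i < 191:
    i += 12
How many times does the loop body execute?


Starting at i = 0, each iteration adds 12.
Iterations until i >= 191:
  Iteration 1: i = 0 -> i = 12
  Iteration 2: i = 12 -> i = 24
  Iteration 3: i = 24 -> i = 36
  Iteration 4: i = 36 -> i = 48
  Iteration 5: i = 48 -> i = 60
  Iteration 6: i = 60 -> i = 72
  Iteration 7: i = 72 -> i = 84
  Iteration 8: i = 84 -> i = 96
  ... continuing ...
Total iterations = ceil(191/12) = 16


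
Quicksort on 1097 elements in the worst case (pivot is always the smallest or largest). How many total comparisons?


In the worst case, each partition step picks the worst pivot:
  Partition 1: 1096 comparisons (n-1 elements to compare)
  Partition 2: 1095 comparisons
  Partition 3: 1094 comparisons
  Partition 4: 1093 comparisons
  Partition 5: 1092 comparisons
  ...
  Last partition: 0 comparisons
Total = (n-1) + (n-2) + ... + 1 + 0 = n*(n-1)/2
= 1097*1096/2 = 601156


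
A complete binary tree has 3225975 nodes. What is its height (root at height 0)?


In a complete binary tree, level k holds nodes 2^k .. 2^(k+1)-1 (1-indexed).
Height = floor(log2(n)) = floor(log2(3225975)) = 21
Check: 2^21 = 2097152 <= 3225975 < 4194304 = 2^22


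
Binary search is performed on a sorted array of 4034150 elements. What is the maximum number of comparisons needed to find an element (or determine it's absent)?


Binary search halves the search space each comparison:
  Step 1: search space = 4034150 -> 2017075
  Step 2: search space = 2017075 -> 1008537
  Step 3: search space = 1008537 -> 504268
  Step 4: search space = 504268 -> 252134
  Step 5: search space = 252134 -> 126067
  Step 6: search space = 126067 -> 63033
  Step 7: search space = 63033 -> 31516
  Step 8: search space = 31516 -> 15758
  Step 9: search space = 15758 -> 7879
  Step 10: search space = 7879 -> 3939
  Step 11: search space = 3939 -> 1969
  Step 12: search space = 1969 -> 984
  Step 13: search space = 984 -> 492
  Step 14: search space = 492 -> 246
  Step 15: search space = 246 -> 123
  Step 16: search space = 123 -> 61
  Step 17: search space = 61 -> 30
  Step 18: search space = 30 -> 15
  Step 19: search space = 15 -> 7
  Step 20: search space = 7 -> 3
  Step 21: search space = 3 -> 1
  Step 22: search space = 1 (final check)
Maximum comparisons = floor(log2(4034150)) + 1 = 21 + 1 = 22


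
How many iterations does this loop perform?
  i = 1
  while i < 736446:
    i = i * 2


The loop variable doubles each iteration:
i = 1 -> 2 -> 4 -> 8 -> 16 -> 32 -> 64 -> 128 -> 256 -> 512 -> 1024 -> 2048 -> 4096 -> 8192 -> 16384 -> 32768 -> 65536 -> 131072 -> 262144 -> 524288 -> 1048576 (stop, 1048576 >= 736446)
Number of doublings = ceil(log2(736446)) = 20


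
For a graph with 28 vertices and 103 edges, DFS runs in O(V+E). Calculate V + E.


A full DFS traversal visits each vertex once and examines each edge once.
V = 28
E = 103
Sum = 28 + 103 = 131


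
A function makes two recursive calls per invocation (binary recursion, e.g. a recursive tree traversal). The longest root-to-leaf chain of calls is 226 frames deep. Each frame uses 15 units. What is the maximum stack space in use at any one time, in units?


Binary recursion: the two calls run one after the other, so only one root-to-leaf chain of frames is on the stack at a time.
Maximum depth (longest chain) = 226 frames
Each frame = 15 units
Max stack space = 226 * 15 = 3390


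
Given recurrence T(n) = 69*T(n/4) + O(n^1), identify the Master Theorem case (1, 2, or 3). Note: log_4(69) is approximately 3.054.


Master Theorem parameters: a=69, b=4, c=1
log_b(a) = 3.054
Compare b^c with a: 4^1 = 4 < 69, so c < log_b(a).
Comparing c=1 vs log_b(a)=3.054:
1 < 3.054 => Case 1
Result: T(n) = O(n^(log_4 69)) ~ O(n^3.054)
Master Theorem case = 1


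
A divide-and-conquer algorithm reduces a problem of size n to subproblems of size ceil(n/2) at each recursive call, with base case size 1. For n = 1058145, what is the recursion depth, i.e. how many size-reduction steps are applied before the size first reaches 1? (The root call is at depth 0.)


Each step divides the size by 2 (rounding up); after k steps the size is ceil(n/2^k), which equals 1 exactly when 2^k >= n.
So the depth is the smallest k with 2^k >= 1058145, i.e. ceil(log_2(1058145)).
2^20 = 1048576 < 1058145 <= 2097152 = 2^21
Recursion depth = 21


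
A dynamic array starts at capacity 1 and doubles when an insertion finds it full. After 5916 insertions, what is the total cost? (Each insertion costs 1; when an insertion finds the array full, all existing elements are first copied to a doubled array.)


Insertion cost: 5916 (one per element)
Resizes occur just before inserting elements 2, 3, 5, 9, ...
Elements copied at each resize: 1 + 2 + 4 + 8 + 16 + 32 + 64 + 128 + 256 + 512 + 1024 + 2048 + 4096
Sum of copies = 8191 (geometric series: 2^k - 1)
Total = 5916 + 8191 = 14107


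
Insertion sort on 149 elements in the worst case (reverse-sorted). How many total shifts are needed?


In the worst case (reverse-sorted), each element shifts past all previous:
  Element 1: 1 shifts
  Element 2: 2 shifts
  Element 3: 3 shifts
  Element 4: 4 shifts
  Element 5: 5 shifts
  ...
  Element 148: 148 shifts
Total = 1 + 2 + ... + 148
= 149*(149-1)/2 = 11026


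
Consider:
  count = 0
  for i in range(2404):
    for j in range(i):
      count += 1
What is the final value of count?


For each i, the inner loop runs i times:
  i=0: inner runs 0 times
  i=1: inner runs 1 time
  i=2: inner runs 2 times
  i=3: inner runs 3 times
  i=4: inner runs 4 times
  i=5: inner runs 5 times
  i=6: inner runs 6 times
  i=7: inner runs 7 times
  ...
Total = 0 + 1 + 2 + ... + 2403 = 2404*(2404-1)/2 = 2888406


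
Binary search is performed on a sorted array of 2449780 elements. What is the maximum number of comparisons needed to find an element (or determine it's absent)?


Binary search halves the search space each comparison:
  Step 1: search space = 2449780 -> 1224890
  Step 2: search space = 1224890 -> 612445
  Step 3: search space = 612445 -> 306222
  Step 4: search space = 306222 -> 153111
  Step 5: search space = 153111 -> 76555
  Step 6: search space = 76555 -> 38277
  Step 7: search space = 38277 -> 19138
  Step 8: search space = 19138 -> 9569
  Step 9: search space = 9569 -> 4784
  Step 10: search space = 4784 -> 2392
  Step 11: search space = 2392 -> 1196
  Step 12: search space = 1196 -> 598
  Step 13: search space = 598 -> 299
  Step 14: search space = 299 -> 149
  Step 15: search space = 149 -> 74
  Step 16: search space = 74 -> 37
  Step 17: search space = 37 -> 18
  Step 18: search space = 18 -> 9
  Step 19: search space = 9 -> 4
  Step 20: search space = 4 -> 2
  Step 21: search space = 2 -> 1
  Step 22: search space = 1 (final check)
Maximum comparisons = floor(log2(2449780)) + 1 = 21 + 1 = 22


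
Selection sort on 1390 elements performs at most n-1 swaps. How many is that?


Each of the 1389 passes places one element in its final position.
Pass 1: swap minimum into position 0
Pass 2: swap minimum of remaining into position 1
...
Pass 1389: last two elements, one swap
Maximum swaps = 1390 - 1 = 1389


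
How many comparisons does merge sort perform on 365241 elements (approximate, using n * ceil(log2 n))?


Recursion depth: ceil(log2(365241)) = 19
Each recursion level merges n = 365241 elements
Total = 365241 * 19 = 6939579


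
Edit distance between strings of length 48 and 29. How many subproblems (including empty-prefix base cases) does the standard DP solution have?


The table includes base cases (empty prefixes).
Rows: (m+1) = 49
Columns: (n+1) = 30
Total = 49 * 30 = 1470


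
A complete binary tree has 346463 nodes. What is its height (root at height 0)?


In a complete binary tree, level k holds nodes 2^k .. 2^(k+1)-1 (1-indexed).
Height = floor(log2(n)) = floor(log2(346463)) = 18
Check: 2^18 = 262144 <= 346463 < 524288 = 2^19


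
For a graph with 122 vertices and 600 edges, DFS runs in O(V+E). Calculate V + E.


A full DFS traversal visits each vertex once and examines each edge once.
V = 122
E = 600
Sum = 122 + 600 = 722


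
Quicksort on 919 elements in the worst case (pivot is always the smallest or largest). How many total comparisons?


In the worst case, each partition step picks the worst pivot:
  Partition 1: 918 comparisons (n-1 elements to compare)
  Partition 2: 917 comparisons
  Partition 3: 916 comparisons
  Partition 4: 915 comparisons
  Partition 5: 914 comparisons
  ...
  Last partition: 0 comparisons
Total = (n-1) + (n-2) + ... + 1 + 0 = n*(n-1)/2
= 919*918/2 = 421821


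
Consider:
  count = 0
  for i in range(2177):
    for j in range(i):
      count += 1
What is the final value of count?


For each i, the inner loop runs i times:
  i=0: inner runs 0 times
  i=1: inner runs 1 time
  i=2: inner runs 2 times
  i=3: inner runs 3 times
  i=4: inner runs 4 times
  i=5: inner runs 5 times
  i=6: inner runs 6 times
  i=7: inner runs 7 times
  ...
Total = 0 + 1 + 2 + ... + 2176 = 2177*(2177-1)/2 = 2368576


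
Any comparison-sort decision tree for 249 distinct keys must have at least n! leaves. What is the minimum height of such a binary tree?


A binary decision tree of height h has at most 2^h leaves and needs at least n! of them, so h >= ceil(log2(n!)).
249! is far too large to multiply out, so use Stirling's series:
  ln(n!) ~ n ln n - n + (1/2) ln(2 pi n) + 1/(12n)  (error below 1/(360 n^3), negligible here)
  ln(249) = 5.5174529
  n ln n = 249 * 5.5174529 = 1373.8458
  (1/2) ln(2 pi * 249) = (1/2) ln(1564.5131) = 3.6777
  1/(12*249) = 0.0003
  ln(249!) ~ 1373.8458 - 249 + 3.6777 + 0.0003 = 1128.5238
Convert to base 2: log2(249!) = 1128.5238 / ln 2 = 1128.5238 / 0.69314718 = 1628.1157
ceil(1628.1157) = 1629


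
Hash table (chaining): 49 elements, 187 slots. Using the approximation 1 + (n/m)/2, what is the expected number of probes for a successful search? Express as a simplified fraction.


Computing expected probes:
alpha = 49/187
= 1 + alpha/2
= 1 + 49/(2*187)
= (2*187 + 49) / (2*187)
= 423/374


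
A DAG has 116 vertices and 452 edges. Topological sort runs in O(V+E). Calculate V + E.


V = 116 (vertex processing)
E = 452 (edge processing)
V + E = 116 + 452 = 568


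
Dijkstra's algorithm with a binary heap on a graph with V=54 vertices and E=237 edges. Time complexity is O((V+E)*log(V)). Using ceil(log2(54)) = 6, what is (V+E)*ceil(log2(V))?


Dijkstra with a binary heap: each vertex is extracted once, each edge may relax once.
Each heap operation costs O(log V).
V + E = 54 + 237 = 291
ceil(log2(54)) = 6 (since 2^5 = 32 < 54 <= 64 = 2^6)
Total heap work = (V+E) * ceil(log2(V)) = 291 * 6 = 1746


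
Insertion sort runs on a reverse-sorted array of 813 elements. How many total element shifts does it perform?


Sum of shifts = 1 + 2 + 3 + ... + 812
= 813 * 812 / 2
= 660156 / 2
= 330078


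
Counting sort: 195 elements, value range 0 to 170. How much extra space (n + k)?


n = 195 (output array)
k = 171 (count array for 171 distinct values)
Extra space = 195 + 171 = 366


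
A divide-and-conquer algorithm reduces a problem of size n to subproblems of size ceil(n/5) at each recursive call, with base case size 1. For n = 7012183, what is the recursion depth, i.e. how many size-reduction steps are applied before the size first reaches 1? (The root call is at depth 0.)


Each step divides the size by 5 (rounding up); after k steps the size is ceil(n/5^k), which equals 1 exactly when 5^k >= n.
So the depth is the smallest k with 5^k >= 7012183, i.e. ceil(log_5(7012183)).
5^9 = 1953125 < 7012183 <= 9765625 = 5^10
Recursion depth = 10


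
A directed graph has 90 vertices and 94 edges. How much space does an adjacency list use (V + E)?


Adjacency list: one list head per vertex + one entry per edge
Vertex heads: 90
Edge entries: 94
Total = 90 + 94 = 184


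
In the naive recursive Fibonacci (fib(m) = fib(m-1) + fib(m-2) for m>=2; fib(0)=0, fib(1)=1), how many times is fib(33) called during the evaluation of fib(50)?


Let N(m) = number of times fib(m) is called while evaluating fib(50).
N(50) = 1 (the initial call).
N(49) = 1 (only fib(50) calls it).
For 1 <= m <= 48: fib(m) is called by fib(m+1) and fib(m+2), so
  N(m) = N(m+1) + N(m+2).
fib(0) is called only by fib(2), so N(0) = N(2).
Walk down from m=50:
  N(50)=1, N(49)=1, N(48)=2, N(47)=3, N(46)=5, N(45)=8, N(44)=13, N(43)=21, N(42)=34, N(41)=55, N(40)=89, N(39)=144, N(38)=233, N(37)=377, N(36)=610, N(35)=987, N(34)=1597, N(33)=2584
N(33) = 2584


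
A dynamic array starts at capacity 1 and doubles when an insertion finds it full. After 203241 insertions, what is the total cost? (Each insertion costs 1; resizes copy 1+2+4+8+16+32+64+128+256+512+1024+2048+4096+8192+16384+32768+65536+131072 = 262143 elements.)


Insertion cost: 203241 (one per element)
Resizes occur just before inserting elements 2, 3, 5, 9, ...
Elements copied at each resize: 1 + 2 + 4 + 8 + 16 + 32 + 64 + 128 + 256 + 512 + 1024 + 2048 + 4096 + 8192 + 16384 + 32768 + 65536 + 131072
Sum of copies = 262143 (geometric series: 2^k - 1)
Total = 203241 + 262143 = 465384


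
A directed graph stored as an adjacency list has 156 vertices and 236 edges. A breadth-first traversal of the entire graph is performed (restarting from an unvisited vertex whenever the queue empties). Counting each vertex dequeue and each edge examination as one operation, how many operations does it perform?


A full BFS traversal dequeues each vertex once and examines each edge once.
Vertex visits: 156
Edge visits: 236
V + E = 156 + 236 = 392


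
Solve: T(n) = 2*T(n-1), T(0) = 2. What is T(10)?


Unrolling:
T(10) = 2*T(9) = 2^2*T(8) = ... = 2^10*T(0)
= 2^10 * 2
= 1024 * 2 = 2048


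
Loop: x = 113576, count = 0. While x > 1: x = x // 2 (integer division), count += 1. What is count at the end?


The variable x halves each step:
x = 113576 -> 56788 -> 28394 -> 14197 -> 7098 -> 3549 -> 1774 -> 887 -> 443 -> 221 -> 110 -> 55 -> 27 -> 13 -> 6 -> 3 -> 1
Number of halvings = floor(log2(113576)) = 16


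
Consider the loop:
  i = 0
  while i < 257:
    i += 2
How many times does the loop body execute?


Starting at i = 0, each iteration adds 2.
Iterations until i >= 257:
  Iteration 1: i = 0 -> i = 2
  Iteration 2: i = 2 -> i = 4
  Iteration 3: i = 4 -> i = 6
  Iteration 4: i = 6 -> i = 8
  Iteration 5: i = 8 -> i = 10
  Iteration 6: i = 10 -> i = 12
  Iteration 7: i = 12 -> i = 14
  Iteration 8: i = 14 -> i = 16
  ... continuing ...
Total iterations = ceil(257/2) = 129


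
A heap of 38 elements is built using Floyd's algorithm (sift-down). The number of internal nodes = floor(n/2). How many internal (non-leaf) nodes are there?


Leaf nodes occupy roughly half the array.
Sift-down is called for each internal node, starting from the last one.
Internal nodes = floor(n/2) = floor(38/2) = 19


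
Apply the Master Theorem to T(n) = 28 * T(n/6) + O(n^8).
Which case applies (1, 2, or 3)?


The Master Theorem: T(n) = a*T(n/b) + O(n^c)
  a = 28, b = 6, c = 8
log_b(a) = log_6(28) ~ 1.86
Compare b^c with a: 6^8 = 1679616 > 28, so c > log_b(a).
Since c > log_b(a), Case 3 applies.
T(n) = O(n^8)
Master Theorem case = 3


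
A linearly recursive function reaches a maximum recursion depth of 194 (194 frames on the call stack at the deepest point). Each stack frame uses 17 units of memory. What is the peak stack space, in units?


Maximum recursion depth = 194 frames
Memory per frame = 17 units
Total stack space = depth * frame_size
= 194 * 17 = 3298


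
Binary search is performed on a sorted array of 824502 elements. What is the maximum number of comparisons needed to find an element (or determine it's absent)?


Binary search halves the search space each comparison:
  Step 1: search space = 824502 -> 412251
  Step 2: search space = 412251 -> 206125
  Step 3: search space = 206125 -> 103062
  Step 4: search space = 103062 -> 51531
  Step 5: search space = 51531 -> 25765
  Step 6: search space = 25765 -> 12882
  Step 7: search space = 12882 -> 6441
  Step 8: search space = 6441 -> 3220
  Step 9: search space = 3220 -> 1610
  Step 10: search space = 1610 -> 805
  Step 11: search space = 805 -> 402
  Step 12: search space = 402 -> 201
  Step 13: search space = 201 -> 100
  Step 14: search space = 100 -> 50
  Step 15: search space = 50 -> 25
  Step 16: search space = 25 -> 12
  Step 17: search space = 12 -> 6
  Step 18: search space = 6 -> 3
  Step 19: search space = 3 -> 1
  Step 20: search space = 1 (final check)
Maximum comparisons = floor(log2(824502)) + 1 = 19 + 1 = 20


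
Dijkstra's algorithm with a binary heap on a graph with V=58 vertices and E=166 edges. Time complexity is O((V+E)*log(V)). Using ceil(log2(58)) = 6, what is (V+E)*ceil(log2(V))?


Dijkstra with a binary heap: each vertex is extracted once, each edge may relax once.
Each heap operation costs O(log V).
V + E = 58 + 166 = 224
ceil(log2(58)) = 6 (since 2^5 = 32 < 58 <= 64 = 2^6)
Total heap work = (V+E) * ceil(log2(V)) = 224 * 6 = 1344


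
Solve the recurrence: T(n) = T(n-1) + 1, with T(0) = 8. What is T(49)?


Unrolling the recurrence:
T(49) = T(48) + 1
       = T(47) + 1 + 1
       = T(46) + 1*3
       ...
       = T(0) + 1*49
       = 8 + 49 = 57


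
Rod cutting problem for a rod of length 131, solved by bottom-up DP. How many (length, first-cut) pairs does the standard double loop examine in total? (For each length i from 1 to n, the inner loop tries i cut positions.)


For each subproblem length i = 1..131, the inner loop considers i possible first cuts.
Total = 1 + 2 + ... + 131
= 131*(131+1)/2
= 131*132/2 = 8646


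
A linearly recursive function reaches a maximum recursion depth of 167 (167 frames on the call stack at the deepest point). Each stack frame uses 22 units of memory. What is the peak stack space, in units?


Maximum recursion depth = 167 frames
Memory per frame = 22 units
Total stack space = depth * frame_size
= 167 * 22 = 3674


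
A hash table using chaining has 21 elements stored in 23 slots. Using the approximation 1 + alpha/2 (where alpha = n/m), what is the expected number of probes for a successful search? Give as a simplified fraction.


Load factor alpha = n/m = 21/23
Expected probes = 1 + alpha/2 = 1 + 21/(2*23)
= 1 + 21/46
= 46/46 + 21/46
= 67/46


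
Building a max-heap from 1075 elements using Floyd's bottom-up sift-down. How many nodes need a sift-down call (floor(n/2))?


In a heap of 1075 elements (0-indexed array):
  Last element index: 1074
  Parent of last element: floor((1074 - 1) / 2) = 536
  Internal nodes: indices 0 to 536
  Count = floor(1075/2) = 537


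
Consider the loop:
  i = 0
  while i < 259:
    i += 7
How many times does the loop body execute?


Starting at i = 0, each iteration adds 7.
Iterations until i >= 259:
  Iteration 1: i = 0 -> i = 7
  Iteration 2: i = 7 -> i = 14
  Iteration 3: i = 14 -> i = 21
  Iteration 4: i = 21 -> i = 28
  Iteration 5: i = 28 -> i = 35
  Iteration 6: i = 35 -> i = 42
  Iteration 7: i = 42 -> i = 49
  Iteration 8: i = 49 -> i = 56
  ... continuing ...
Total iterations = ceil(259/7) = 37


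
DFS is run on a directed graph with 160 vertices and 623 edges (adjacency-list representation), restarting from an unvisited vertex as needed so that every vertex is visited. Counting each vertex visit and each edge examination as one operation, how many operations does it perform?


A full DFS traversal processes each vertex exactly once (push/pop on stack).
Each directed edge is examined once.
V = 160, E = 623
V + E = 783


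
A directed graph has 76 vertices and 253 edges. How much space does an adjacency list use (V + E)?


Adjacency list: one list head per vertex + one entry per edge
Vertex heads: 76
Edge entries: 253
Total = 76 + 253 = 329


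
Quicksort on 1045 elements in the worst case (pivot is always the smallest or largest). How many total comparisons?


In the worst case, each partition step picks the worst pivot:
  Partition 1: 1044 comparisons (n-1 elements to compare)
  Partition 2: 1043 comparisons
  Partition 3: 1042 comparisons
  Partition 4: 1041 comparisons
  Partition 5: 1040 comparisons
  ...
  Last partition: 0 comparisons
Total = (n-1) + (n-2) + ... + 1 + 0 = n*(n-1)/2
= 1045*1044/2 = 545490


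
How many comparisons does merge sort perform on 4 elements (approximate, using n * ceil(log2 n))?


Recursion depth: ceil(log2(4)) = 2
Each recursion level merges n = 4 elements
Total = 4 * 2 = 8


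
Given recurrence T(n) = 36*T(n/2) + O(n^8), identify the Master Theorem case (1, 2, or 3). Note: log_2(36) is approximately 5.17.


Master Theorem parameters: a=36, b=2, c=8
log_b(a) = 5.17
Compare b^c with a: 2^8 = 256 > 36, so c > log_b(a).
Comparing c=8 vs log_b(a)=5.17:
8 > 5.17 => Case 3
Result: T(n) = O(n^8)
Master Theorem case = 3


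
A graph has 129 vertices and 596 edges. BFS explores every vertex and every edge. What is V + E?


A full BFS traversal dequeues each vertex once and examines each edge once.
Vertex visits: 129
Edge visits: 596
V + E = 129 + 596 = 725


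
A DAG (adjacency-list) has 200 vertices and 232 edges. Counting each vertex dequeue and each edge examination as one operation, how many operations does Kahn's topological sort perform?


V = 200 (vertex processing)
E = 232 (edge processing)
V + E = 200 + 232 = 432


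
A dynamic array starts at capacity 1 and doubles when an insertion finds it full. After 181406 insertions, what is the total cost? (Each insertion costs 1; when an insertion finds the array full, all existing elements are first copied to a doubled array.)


Insertion cost: 181406 (one per element)
Resizes occur just before inserting elements 2, 3, 5, 9, ...
Elements copied at each resize: 1 + 2 + 4 + 8 + 16 + 32 + 64 + 128 + 256 + 512 + 1024 + 2048 + 4096 + 8192 + 16384 + 32768 + 65536 + 131072
Sum of copies = 262143 (geometric series: 2^k - 1)
Total = 181406 + 262143 = 443549


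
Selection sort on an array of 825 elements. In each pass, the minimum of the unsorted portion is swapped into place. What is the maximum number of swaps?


Selection sort performs one swap per pass:
  Pass 1: find min in positions 0 to 824, swap with position 0
  Pass 2: find min in positions 1 to 824, swap with position 1
  Pass 3: find min in positions 2 to 824, swap with position 2
  Pass 4: find min in positions 3 to 824, swap with position 3
  Pass 5: find min in positions 4 to 824, swap with position 4
  ... (819 more passes)
Total passes (and swaps) = n - 1 = 825 - 1 = 824


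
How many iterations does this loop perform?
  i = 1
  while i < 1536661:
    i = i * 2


The loop variable doubles each iteration:
i = 1 -> 2 -> 4 -> 8 -> 16 -> 32 -> 64 -> 128 -> 256 -> 512 -> 1024 -> 2048 -> 4096 -> 8192 -> 16384 -> 32768 -> 65536 -> 131072 -> 262144 -> 524288 -> 1048576 -> 2097152 (stop, 2097152 >= 1536661)
Number of doublings = ceil(log2(1536661)) = 21


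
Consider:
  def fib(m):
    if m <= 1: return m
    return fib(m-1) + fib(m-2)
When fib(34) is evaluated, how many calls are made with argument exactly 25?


Let N(m) = number of times fib(m) is called while evaluating fib(34).
N(34) = 1 (the initial call).
N(33) = 1 (only fib(34) calls it).
For 1 <= m <= 32: fib(m) is called by fib(m+1) and fib(m+2), so
  N(m) = N(m+1) + N(m+2).
fib(0) is called only by fib(2), so N(0) = N(2).
Walk down from m=34:
  N(34)=1, N(33)=1, N(32)=2, N(31)=3, N(30)=5, N(29)=8, N(28)=13, N(27)=21, N(26)=34, N(25)=55
N(25) = 55


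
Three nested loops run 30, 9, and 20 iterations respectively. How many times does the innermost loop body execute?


Loop 1 (outermost): 30 iterations
Loop 2 (middle): 9 iterations per outer
Loop 3 (innermost): 20 iterations per middle
Total = 30 * 9 * 20 = 5400


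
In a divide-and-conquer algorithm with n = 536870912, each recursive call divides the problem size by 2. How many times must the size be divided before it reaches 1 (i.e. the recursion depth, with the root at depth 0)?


Number of divisions = log_2(536870912)
Sizes: 536870912 -> 268435456 -> 134217728 -> 67108864 -> 33554432 -> 16777216 -> 8388608 -> 4194304 -> 2097152 -> 1048576 -> 524288 -> 262144 -> 131072 -> 65536 -> 32768 -> 16384 -> 8192 -> 4096 -> 2048 -> 1024 -> 512 -> 256 -> 128 -> 64 -> 32 -> 16 -> 8 -> 4 -> 2 -> 1 (29 divisions)
Recursion depth = 29


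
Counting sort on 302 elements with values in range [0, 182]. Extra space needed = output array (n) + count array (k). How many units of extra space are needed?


Output array size: 302 (to store sorted result)
Count array size: 183 (one slot per possible value, range 0 to 182)
Total extra space = 302 + 183 = 485


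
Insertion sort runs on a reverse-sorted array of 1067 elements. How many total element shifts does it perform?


Sum of shifts = 1 + 2 + 3 + ... + 1066
= 1067 * 1066 / 2
= 1137422 / 2
= 568711


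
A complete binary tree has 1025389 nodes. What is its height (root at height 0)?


In a complete binary tree, level k holds nodes 2^k .. 2^(k+1)-1 (1-indexed).
Height = floor(log2(n)) = floor(log2(1025389)) = 19
Check: 2^19 = 524288 <= 1025389 < 1048576 = 2^20


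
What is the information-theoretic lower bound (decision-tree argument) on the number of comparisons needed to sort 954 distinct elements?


A binary decision tree of height h has at most 2^h leaves and needs at least n! of them, so h >= ceil(log2(n!)).
954! is far too large to multiply out, so use Stirling's series:
  ln(n!) ~ n ln n - n + (1/2) ln(2 pi n) + 1/(12n)  (error below 1/(360 n^3), negligible here)
  ln(954) = 6.8606637
  n ln n = 954 * 6.8606637 = 6545.0732
  (1/2) ln(2 pi * 954) = (1/2) ln(5994.1588) = 4.3493
  1/(12*954) = 0.0001
  ln(954!) ~ 6545.0732 - 954 + 4.3493 + 0.0001 = 5595.4226
Convert to base 2: log2(954!) = 5595.4226 / ln 2 = 5595.4226 / 0.69314718 = 8072.4884
ceil(8072.4884) = 8073


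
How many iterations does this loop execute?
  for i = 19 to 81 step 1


The loop variable i takes values starting at 19 and increments by 1 each iteration.
Sequence: i = 19, 20, 21, 22, 23, 24, 25, 26, 27, ...
The upper bound 81 is inclusive, so the count is floor((last - first) / step) + 1:
floor((81 - 19) / 1) + 1 = floor(62/1) + 1 = 62 + 1 = 63


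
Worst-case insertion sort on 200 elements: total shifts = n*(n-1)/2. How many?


Sum of shifts = 1 + 2 + 3 + ... + 199
= 200 * 199 / 2
= 39800 / 2
= 19900


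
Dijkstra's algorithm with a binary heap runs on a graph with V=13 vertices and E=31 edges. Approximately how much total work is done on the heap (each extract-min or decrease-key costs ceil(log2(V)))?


Dijkstra with a binary heap: each vertex is extracted once, each edge may relax once.
Each heap operation costs O(log V).
V + E = 13 + 31 = 44
ceil(log2(13)) = 4 (since 2^3 = 8 < 13 <= 16 = 2^4)
Total heap work = (V+E) * ceil(log2(V)) = 44 * 4 = 176


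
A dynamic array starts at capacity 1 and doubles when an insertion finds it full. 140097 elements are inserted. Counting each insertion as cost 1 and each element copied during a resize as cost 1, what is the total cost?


n = 140097
Insertion costs: 140097
Resizes copy 1, 2, 4, ... up to the largest power of 2 that is <= n-1 = 140096, i.e. 131072.
Copy costs = 1 + 2 + 4 + 8 + 16 + 32 + 64 + 128 + 256 + 512 + 1024 + 2048 + 4096 + 8192 + 16384 + 32768 + 65536 + 131072 = 262143
Total = 140097 + 262143 = 402240


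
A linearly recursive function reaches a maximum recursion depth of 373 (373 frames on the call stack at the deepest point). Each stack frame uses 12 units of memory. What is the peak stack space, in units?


Maximum recursion depth = 373 frames
Memory per frame = 12 units
Total stack space = depth * frame_size
= 373 * 12 = 4476


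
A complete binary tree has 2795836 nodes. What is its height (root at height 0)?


In a complete binary tree, level k holds nodes 2^k .. 2^(k+1)-1 (1-indexed).
Height = floor(log2(n)) = floor(log2(2795836)) = 21
Check: 2^21 = 2097152 <= 2795836 < 4194304 = 2^22


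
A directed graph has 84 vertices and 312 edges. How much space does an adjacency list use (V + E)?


Adjacency list: one list head per vertex + one entry per edge
Vertex heads: 84
Edge entries: 312
Total = 84 + 312 = 396


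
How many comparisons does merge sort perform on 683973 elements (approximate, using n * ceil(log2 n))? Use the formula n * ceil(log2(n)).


Recursion depth: ceil(log2(683973)) = 20
Each recursion level merges n = 683973 elements
Total = 683973 * 20 = 13679460


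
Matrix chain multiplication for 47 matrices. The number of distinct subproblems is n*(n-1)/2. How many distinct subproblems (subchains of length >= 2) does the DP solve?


Subproblems are indexed by (i, j) where i < j.
Number of such pairs = n*(n-1)/2
= 47 * 46 / 2
= 1081


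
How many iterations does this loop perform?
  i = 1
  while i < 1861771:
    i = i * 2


The loop variable doubles each iteration:
i = 1 -> 2 -> 4 -> 8 -> 16 -> 32 -> 64 -> 128 -> 256 -> 512 -> 1024 -> 2048 -> 4096 -> 8192 -> 16384 -> 32768 -> 65536 -> 131072 -> 262144 -> 524288 -> 1048576 -> 2097152 (stop, 2097152 >= 1861771)
Number of doublings = ceil(log2(1861771)) = 21


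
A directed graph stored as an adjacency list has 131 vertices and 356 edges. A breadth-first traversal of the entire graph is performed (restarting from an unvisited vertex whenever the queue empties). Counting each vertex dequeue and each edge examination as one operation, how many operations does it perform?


A full BFS traversal dequeues each vertex once and examines each edge once.
Vertex visits: 131
Edge visits: 356
V + E = 131 + 356 = 487


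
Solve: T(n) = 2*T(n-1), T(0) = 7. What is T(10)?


Unrolling:
T(10) = 2*T(9) = 2^2*T(8) = ... = 2^10*T(0)
= 2^10 * 7
= 1024 * 7 = 7168


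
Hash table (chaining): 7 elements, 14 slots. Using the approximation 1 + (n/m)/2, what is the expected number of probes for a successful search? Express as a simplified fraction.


Computing expected probes:
alpha = 7/14
= 1 + alpha/2
= 1 + 7/(2*14)
= (2*14 + 7) / (2*14)
= 35/28 = 5/4


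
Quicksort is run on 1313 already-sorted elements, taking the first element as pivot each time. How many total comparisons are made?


Sum of comparisons per partition:
1312 + 1311 + ... + 1 + 0
= 1313 * (1313 - 1) / 2
= 1313 * 1312 / 2
= 861328


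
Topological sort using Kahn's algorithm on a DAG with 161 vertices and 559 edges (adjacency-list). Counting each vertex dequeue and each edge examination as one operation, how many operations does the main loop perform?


Kahn's algorithm:
  1. Compute in-degrees: O(V + E)
  2. Process queue: each vertex dequeued once (O(V))
     each edge examined once (O(E))
Total = V + E = 161 + 559 = 720


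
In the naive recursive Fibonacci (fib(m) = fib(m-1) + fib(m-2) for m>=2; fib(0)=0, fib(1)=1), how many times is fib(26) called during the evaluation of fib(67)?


Let N(m) = number of times fib(m) is called while evaluating fib(67).
N(67) = 1 (the initial call).
N(66) = 1 (only fib(67) calls it).
For 1 <= m <= 65: fib(m) is called by fib(m+1) and fib(m+2), so
  N(m) = N(m+1) + N(m+2).
fib(0) is called only by fib(2), so N(0) = N(2).
Walk down from m=67:
  N(67)=1, N(66)=1, N(65)=2, N(64)=3, N(63)=5, N(62)=8, N(61)=13, N(60)=21, N(59)=34, N(58)=55, N(57)=89, N(56)=144, N(55)=233, N(54)=377, N(53)=610, N(52)=987, N(51)=1597, N(50)=2584, N(49)=4181, N(48)=6765, N(47)=10946, N(46)=17711, N(45)=28657, N(44)=46368, N(43)=75025, N(42)=121393, N(41)=196418, N(40)=317811, N(39)=514229, N(38)=832040, N(37)=1346269, N(36)=2178309, N(35)=3524578, N(34)=5702887, N(33)=9227465, N(32)=14930352, N(31)=24157817, N(30)=39088169, N(29)=63245986, N(28)=102334155, N(27)=165580141, N(26)=267914296
N(26) = 267914296


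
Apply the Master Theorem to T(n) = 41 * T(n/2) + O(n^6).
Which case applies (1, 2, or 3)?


The Master Theorem: T(n) = a*T(n/b) + O(n^c)
  a = 41, b = 2, c = 6
log_b(a) = log_2(41) ~ 5.358
Compare b^c with a: 2^6 = 64 > 41, so c > log_b(a).
Since c > log_b(a), Case 3 applies.
T(n) = O(n^6)
Master Theorem case = 3


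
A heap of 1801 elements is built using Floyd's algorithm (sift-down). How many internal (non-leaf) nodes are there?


Leaf nodes occupy roughly half the array.
Sift-down is called for each internal node, starting from the last one.
Internal nodes = floor(n/2) = floor(1801/2) = 900


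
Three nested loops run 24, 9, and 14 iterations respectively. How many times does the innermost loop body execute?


Loop 1 (outermost): 24 iterations
Loop 2 (middle): 9 iterations per outer
Loop 3 (innermost): 14 iterations per middle
Total = 24 * 9 * 14 = 3024


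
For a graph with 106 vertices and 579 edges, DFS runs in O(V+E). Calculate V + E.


A full DFS traversal visits each vertex once and examines each edge once.
V = 106
E = 579
Sum = 106 + 579 = 685


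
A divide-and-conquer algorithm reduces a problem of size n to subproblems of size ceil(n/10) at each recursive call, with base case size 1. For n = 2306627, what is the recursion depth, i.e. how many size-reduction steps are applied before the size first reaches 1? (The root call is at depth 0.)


Each step divides the size by 10 (rounding up); after k steps the size is ceil(n/10^k), which equals 1 exactly when 10^k >= n.
So the depth is the smallest k with 10^k >= 2306627, i.e. ceil(log_10(2306627)).
10^6 = 1000000 < 2306627 <= 10000000 = 10^7
Recursion depth = 7


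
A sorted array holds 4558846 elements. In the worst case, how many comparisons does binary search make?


Halving sequence: 4558846 -> 2279423 -> 1139711 -> 569855 -> 284927 -> 142463 -> 71231 -> 35615 -> 17807 -> 8903 -> 4451 -> 2225 -> 1112 -> 556 -> 278 -> 139 -> 69 -> 34 -> 17 -> 8 -> 4 -> 2 -> 1
Number of halvings = 22
Max comparisons = 22 + 1 = 23


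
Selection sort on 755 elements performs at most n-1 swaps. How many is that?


Each of the 754 passes places one element in its final position.
Pass 1: swap minimum into position 0
Pass 2: swap minimum of remaining into position 1
...
Pass 754: last two elements, one swap
Maximum swaps = 755 - 1 = 754


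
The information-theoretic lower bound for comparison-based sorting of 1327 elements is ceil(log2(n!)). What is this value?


A binary decision tree of height h has at most 2^h leaves and needs at least n! of them, so h >= ceil(log2(n!)).
1327! is far too large to multiply out, so use Stirling's series:
  ln(n!) ~ n ln n - n + (1/2) ln(2 pi n) + 1/(12n)  (error below 1/(360 n^3), negligible here)
  ln(1327) = 7.1906760
  n ln n = 1327 * 7.1906760 = 9542.0271
  (1/2) ln(2 pi * 1327) = (1/2) ln(8337.7869) = 4.5143
  1/(12*1327) = 0.0001
  ln(1327!) ~ 9542.0271 - 1327 + 4.5143 + 0.0001 = 8219.5415
Convert to base 2: log2(1327!) = 8219.5415 / ln 2 = 8219.5415 / 0.69314718 = 11858.2918
ceil(11858.2918) = 11859


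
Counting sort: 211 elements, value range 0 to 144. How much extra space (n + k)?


n = 211 (output array)
k = 145 (count array for 145 distinct values)
Extra space = 211 + 145 = 356


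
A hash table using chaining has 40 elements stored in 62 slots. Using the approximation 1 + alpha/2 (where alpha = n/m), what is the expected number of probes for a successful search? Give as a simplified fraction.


Load factor alpha = n/m = 40/62
Expected probes = 1 + alpha/2 = 1 + 40/(2*62)
= 1 + 40/124
= 124/124 + 40/124
= 164/124
Simplify: 41/31
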